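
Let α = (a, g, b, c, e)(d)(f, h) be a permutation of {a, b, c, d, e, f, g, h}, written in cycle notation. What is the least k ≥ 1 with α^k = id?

10

The disjoint cycles have lengths 5, 2, 1.
Since disjoint cycles commute, ord(α) = lcm(5, 2) = 10.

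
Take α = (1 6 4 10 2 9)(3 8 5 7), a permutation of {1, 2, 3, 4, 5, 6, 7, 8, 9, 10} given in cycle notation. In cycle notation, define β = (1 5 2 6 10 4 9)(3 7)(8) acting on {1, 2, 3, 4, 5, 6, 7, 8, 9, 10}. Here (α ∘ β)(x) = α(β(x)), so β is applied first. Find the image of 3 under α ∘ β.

(α ∘ β)(3) = α(β(3)). β(3) = 7, then α(7) = 3. So (α ∘ β)(3) = 3.

3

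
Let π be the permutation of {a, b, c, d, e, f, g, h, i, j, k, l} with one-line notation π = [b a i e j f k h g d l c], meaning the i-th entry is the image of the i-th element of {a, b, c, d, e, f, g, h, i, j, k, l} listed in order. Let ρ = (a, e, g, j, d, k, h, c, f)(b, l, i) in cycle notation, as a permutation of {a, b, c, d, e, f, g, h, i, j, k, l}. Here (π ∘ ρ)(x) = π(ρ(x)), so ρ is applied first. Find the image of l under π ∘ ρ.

g

First apply ρ: ρ(l) = i, then π(i) = g. Thus (π ∘ ρ)(l) = g.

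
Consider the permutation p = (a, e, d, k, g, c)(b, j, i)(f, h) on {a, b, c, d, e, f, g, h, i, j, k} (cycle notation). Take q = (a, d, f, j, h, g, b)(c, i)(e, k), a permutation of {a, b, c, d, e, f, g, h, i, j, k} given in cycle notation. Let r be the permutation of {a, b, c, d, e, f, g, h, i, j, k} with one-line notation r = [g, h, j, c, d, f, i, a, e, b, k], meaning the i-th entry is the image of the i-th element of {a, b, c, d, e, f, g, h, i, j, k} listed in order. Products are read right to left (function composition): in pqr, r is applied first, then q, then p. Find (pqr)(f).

i

Chase f: r(f) = f; q(f) = j; p(j) = i. Hence (pqr)(f) = i.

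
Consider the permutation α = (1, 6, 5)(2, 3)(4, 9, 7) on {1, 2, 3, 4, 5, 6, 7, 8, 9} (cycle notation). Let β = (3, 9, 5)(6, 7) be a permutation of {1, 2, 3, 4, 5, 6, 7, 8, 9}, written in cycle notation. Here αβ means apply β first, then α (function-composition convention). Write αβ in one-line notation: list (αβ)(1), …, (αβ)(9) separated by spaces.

6 3 7 9 2 4 5 8 1

(αβ)(x) = α(β(x)). Computing each image: α(β(1)) = α(1) = 6, α(β(2)) = α(2) = 3, α(β(3)) = α(9) = 7, α(β(4)) = α(4) = 9, α(β(5)) = α(3) = 2, α(β(6)) = α(7) = 4, α(β(7)) = α(6) = 5, α(β(8)) = α(8) = 8, α(β(9)) = α(5) = 1.
Hence αβ = [6 3 7 9 2 4 5 8 1].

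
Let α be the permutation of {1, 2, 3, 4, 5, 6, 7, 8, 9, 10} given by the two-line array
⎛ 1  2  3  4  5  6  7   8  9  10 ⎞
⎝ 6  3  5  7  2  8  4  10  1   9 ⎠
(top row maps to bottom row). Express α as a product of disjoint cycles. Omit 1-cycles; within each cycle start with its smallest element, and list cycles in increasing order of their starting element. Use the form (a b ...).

(1 6 8 10 9)(2 3 5)(4 7)

Start at 1 and follow images: 1 → 6 → 8 → 10 → 9 → 1, giving the cycle (1 6 8 10 9).
Continuing from each remaining unvisited element yields (1 6 8 10 9)(2 3 5)(4 7).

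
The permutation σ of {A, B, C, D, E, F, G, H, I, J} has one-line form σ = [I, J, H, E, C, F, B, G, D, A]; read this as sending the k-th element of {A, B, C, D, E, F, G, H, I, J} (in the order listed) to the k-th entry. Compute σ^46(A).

Tracing A → I → … returns to A after 9 steps, so A lies in a 9-cycle (A, I, D, E, C, H, G, B, J).
Powers repeat with period 9 on this cycle, and 46 mod 9 = 1, so σ^46(A) = σ^1(A).
Advancing 1 step from A: A → I.

I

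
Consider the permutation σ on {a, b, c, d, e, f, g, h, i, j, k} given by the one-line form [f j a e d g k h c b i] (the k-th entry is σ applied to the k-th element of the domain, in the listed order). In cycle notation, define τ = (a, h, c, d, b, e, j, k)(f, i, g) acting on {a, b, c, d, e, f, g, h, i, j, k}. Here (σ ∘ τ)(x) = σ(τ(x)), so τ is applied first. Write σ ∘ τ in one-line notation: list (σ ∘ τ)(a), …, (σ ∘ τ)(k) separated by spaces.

(σ ∘ τ)(x) = σ(τ(x)). Computing each image: σ(τ(a)) = σ(h) = h, σ(τ(b)) = σ(e) = d, σ(τ(c)) = σ(d) = e, σ(τ(d)) = σ(b) = j, σ(τ(e)) = σ(j) = b, σ(τ(f)) = σ(i) = c, σ(τ(g)) = σ(f) = g, σ(τ(h)) = σ(c) = a, σ(τ(i)) = σ(g) = k, σ(τ(j)) = σ(k) = i, σ(τ(k)) = σ(a) = f.
Hence σ ∘ τ = [h d e j b c g a k i f].

h d e j b c g a k i f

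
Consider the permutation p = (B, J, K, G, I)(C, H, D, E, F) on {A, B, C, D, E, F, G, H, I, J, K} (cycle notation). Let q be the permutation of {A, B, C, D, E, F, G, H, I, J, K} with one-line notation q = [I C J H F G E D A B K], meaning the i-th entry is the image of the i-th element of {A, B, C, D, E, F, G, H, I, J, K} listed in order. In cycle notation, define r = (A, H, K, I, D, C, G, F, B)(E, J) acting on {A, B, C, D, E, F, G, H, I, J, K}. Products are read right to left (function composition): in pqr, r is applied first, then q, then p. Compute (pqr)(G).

Chase G: r(G) = F; q(F) = G; p(G) = I. Hence (pqr)(G) = I.

I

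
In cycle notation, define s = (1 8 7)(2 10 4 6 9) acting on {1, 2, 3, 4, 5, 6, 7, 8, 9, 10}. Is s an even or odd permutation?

even

The cycle lengths are 5, 3, 1, 1.
A cycle of length ℓ contributes ℓ−1 transpositions, so s is a product of 4 + 2 = 6 transpositions — even.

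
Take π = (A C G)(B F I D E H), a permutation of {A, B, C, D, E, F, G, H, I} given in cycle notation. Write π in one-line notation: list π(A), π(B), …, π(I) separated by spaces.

Image by image: A↦C, B↦F, C↦G, D↦E, E↦H, F↦I, G↦A, H↦B, I↦D.
Listing these in domain order gives C F G E H I A B D.

C F G E H I A B D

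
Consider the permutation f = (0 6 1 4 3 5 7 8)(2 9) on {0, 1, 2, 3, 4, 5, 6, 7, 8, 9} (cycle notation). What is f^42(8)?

8 lies in the 8-cycle (0 6 1 4 3 5 7 8).
Powers repeat with period 8 on this cycle, and 42 mod 8 = 2, so f^42(8) = f^2(8).
Advancing 2 steps from 8: 8 → 0 → 6.

6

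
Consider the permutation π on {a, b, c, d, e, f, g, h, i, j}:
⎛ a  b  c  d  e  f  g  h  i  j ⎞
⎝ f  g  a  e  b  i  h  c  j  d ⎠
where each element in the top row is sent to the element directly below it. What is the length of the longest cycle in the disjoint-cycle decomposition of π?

Decomposing into disjoint cycles gives (a, f, i, j, d, e, b, g, h, c); the longest has length 10.

10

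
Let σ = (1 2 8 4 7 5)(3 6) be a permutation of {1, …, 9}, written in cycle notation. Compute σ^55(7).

7 lies in the 6-cycle (1 2 8 4 7 5).
On a 6-cycle, σ^6 is the identity, so σ^55 = σ^1 there (55 ≡ 1 mod 6).
Stepping 1 place around the cycle: 7 → 5.

5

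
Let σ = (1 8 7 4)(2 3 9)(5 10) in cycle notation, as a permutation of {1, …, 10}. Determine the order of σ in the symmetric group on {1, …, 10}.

12

The disjoint cycles have lengths 4, 3, 2, 1.
The order of σ is the least common multiple of its cycle lengths: lcm(4, 3, 2) = 12.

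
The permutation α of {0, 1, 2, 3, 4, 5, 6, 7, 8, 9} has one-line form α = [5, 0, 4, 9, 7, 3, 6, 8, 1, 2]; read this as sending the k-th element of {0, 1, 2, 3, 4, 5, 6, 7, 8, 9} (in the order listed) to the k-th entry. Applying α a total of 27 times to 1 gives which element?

Tracing 1 → 0 → … returns to 1 after 9 steps, so 1 lies in a 9-cycle (0, 5, 3, 9, 2, 4, 7, 8, 1).
Powers repeat with period 9 on this cycle, and 27 mod 9 = 0, so α^27(1) = α^0(1).
So α^27(1) = 1.

1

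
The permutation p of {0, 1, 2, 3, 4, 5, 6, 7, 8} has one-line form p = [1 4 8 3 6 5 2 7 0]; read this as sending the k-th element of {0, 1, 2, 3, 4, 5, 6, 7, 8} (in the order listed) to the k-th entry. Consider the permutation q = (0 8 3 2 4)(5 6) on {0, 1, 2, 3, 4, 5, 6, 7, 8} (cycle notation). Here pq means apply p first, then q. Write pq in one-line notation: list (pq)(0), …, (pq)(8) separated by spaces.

For each element, apply p then q: 0 → 1 → 1; 1 → 4 → 0; 2 → 8 → 3; 3 → 3 → 2; 4 → 6 → 5; 5 → 5 → 6; 6 → 2 → 4; 7 → 7 → 7; 8 → 0 → 8.
Collecting the images, pq = [1 0 3 2 5 6 4 7 8].

1 0 3 2 5 6 4 7 8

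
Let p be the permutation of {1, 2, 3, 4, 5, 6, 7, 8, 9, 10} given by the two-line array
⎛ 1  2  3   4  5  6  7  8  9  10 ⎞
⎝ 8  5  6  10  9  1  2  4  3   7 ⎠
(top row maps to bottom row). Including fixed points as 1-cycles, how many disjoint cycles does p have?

1

The cycle decomposition is (1, 8, 4, 10, 7, 2, 5, 9, 3, 6), which has 1 cycle (counting 1-cycles).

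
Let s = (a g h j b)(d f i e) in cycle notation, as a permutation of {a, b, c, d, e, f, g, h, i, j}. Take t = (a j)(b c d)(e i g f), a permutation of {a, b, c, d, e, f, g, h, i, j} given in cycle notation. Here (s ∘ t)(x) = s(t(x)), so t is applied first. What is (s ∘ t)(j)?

First apply t: t(j) = a, then s(a) = g. Thus (s ∘ t)(j) = g.

g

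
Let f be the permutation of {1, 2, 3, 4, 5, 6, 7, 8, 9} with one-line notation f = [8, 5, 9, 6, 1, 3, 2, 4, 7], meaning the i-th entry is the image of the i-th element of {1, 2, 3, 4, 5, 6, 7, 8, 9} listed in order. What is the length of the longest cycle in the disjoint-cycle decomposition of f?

Decomposing into disjoint cycles gives (1, 8, 4, 6, 3, 9, 7, 2, 5); the longest has length 9.

9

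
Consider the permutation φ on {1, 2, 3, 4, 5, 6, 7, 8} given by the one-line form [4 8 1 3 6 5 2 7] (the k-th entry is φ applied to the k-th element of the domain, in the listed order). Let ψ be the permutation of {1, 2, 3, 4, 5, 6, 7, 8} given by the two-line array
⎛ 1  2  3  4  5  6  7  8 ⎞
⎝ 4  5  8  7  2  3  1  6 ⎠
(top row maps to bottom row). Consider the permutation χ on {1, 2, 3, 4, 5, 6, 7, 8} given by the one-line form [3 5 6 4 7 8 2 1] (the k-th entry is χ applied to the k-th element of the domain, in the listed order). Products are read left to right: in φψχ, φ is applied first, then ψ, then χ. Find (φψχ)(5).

(φψχ)(5) = χ(ψ(φ(5))). φ(5) = 6, then ψ(6) = 3, then χ(3) = 6, so the result is 6.

6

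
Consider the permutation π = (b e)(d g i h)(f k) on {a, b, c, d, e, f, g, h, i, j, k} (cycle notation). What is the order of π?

The cycle type of π is (4, 2, 2, 1, 1, 1).
The order is lcm(4, 2, 2) = 4.

4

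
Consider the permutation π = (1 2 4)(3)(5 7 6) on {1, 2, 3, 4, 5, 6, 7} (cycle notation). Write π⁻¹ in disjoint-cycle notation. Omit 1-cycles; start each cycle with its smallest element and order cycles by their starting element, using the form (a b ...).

Inverting a permutation written in cycle notation just reverses the order within every cycle.
Reversing each cycle of π and rotating so the smallest element leads gives (1 4 2)(5 6 7).

(1 4 2)(5 6 7)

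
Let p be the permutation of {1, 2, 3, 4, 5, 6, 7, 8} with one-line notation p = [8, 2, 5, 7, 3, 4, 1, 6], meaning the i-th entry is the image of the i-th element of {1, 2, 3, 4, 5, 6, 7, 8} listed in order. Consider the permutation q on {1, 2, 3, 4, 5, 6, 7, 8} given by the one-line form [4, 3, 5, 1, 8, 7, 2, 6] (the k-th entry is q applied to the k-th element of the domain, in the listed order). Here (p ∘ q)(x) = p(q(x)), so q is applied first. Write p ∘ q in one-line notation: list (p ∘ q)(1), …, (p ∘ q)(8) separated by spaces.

7 5 3 8 6 1 2 4

(p ∘ q)(x) = p(q(x)). Computing each image: p(q(1)) = p(4) = 7, p(q(2)) = p(3) = 5, p(q(3)) = p(5) = 3, p(q(4)) = p(1) = 8, p(q(5)) = p(8) = 6, p(q(6)) = p(7) = 1, p(q(7)) = p(2) = 2, p(q(8)) = p(6) = 4.
Hence p ∘ q = [7 5 3 8 6 1 2 4].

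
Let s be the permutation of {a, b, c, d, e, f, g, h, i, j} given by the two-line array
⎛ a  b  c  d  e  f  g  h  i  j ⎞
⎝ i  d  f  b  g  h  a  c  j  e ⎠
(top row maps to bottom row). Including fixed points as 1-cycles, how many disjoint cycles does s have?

3

The cycle decomposition is (a i j e g)(b d)(c f h), which has 3 cycles (counting 1-cycles).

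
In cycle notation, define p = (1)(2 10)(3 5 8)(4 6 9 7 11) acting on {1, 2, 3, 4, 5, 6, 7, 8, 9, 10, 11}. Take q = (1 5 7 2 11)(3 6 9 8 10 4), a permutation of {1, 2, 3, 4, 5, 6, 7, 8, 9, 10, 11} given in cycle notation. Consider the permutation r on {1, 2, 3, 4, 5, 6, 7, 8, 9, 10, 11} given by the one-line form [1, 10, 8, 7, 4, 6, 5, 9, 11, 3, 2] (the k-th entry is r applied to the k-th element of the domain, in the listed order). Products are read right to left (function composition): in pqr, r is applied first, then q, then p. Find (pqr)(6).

Apply the permutations in order: r(6) = 6, then q(6) = 9, then p(9) = 7. So (pqr)(6) = 7.

7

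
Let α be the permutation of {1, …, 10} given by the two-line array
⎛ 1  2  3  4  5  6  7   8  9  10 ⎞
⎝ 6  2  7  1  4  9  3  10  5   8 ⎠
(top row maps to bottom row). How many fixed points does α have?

The fixed points (elements with α(x) = x) are {2}, so there is 1.

1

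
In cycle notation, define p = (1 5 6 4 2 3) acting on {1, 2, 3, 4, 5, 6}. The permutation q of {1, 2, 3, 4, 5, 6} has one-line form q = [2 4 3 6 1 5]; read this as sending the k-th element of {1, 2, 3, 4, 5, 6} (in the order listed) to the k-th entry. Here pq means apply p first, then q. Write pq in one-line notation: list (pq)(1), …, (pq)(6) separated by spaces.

1 3 2 4 5 6

(pq)(x) = q(p(x)). Computing each image: q(p(1)) = q(5) = 1, q(p(2)) = q(3) = 3, q(p(3)) = q(1) = 2, q(p(4)) = q(2) = 4, q(p(5)) = q(6) = 5, q(p(6)) = q(4) = 6.
Hence pq = [1 3 2 4 5 6].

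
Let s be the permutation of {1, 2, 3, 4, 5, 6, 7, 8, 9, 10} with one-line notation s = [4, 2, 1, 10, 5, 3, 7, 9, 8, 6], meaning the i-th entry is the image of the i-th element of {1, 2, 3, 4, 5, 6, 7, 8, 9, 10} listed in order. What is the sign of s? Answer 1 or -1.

-1

In disjoint-cycle form the cycle lengths are 5, 2, 1, 1, 1.
A cycle is odd iff its length is even; s has 1 even-length cycle, so sgn(s) = (−1)^1 and s is odd.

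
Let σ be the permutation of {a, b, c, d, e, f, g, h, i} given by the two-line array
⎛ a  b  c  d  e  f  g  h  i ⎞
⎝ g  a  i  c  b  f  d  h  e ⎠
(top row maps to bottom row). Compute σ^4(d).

Tracing d → c → … returns to d after 7 steps, so d lies in a 7-cycle (a g d c i e b).
Advancing 4 steps from d: d → c → i → e → b.

b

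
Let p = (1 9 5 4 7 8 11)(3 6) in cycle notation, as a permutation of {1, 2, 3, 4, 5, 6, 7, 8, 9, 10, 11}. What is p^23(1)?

5

1 lies in the 7-cycle (1 9 5 4 7 8 11).
Since the cycle has length 7, p^23 acts on it the same as p^2 (23 mod 7 = 2).
Stepping 2 places around the cycle: 1 → 9 → 5.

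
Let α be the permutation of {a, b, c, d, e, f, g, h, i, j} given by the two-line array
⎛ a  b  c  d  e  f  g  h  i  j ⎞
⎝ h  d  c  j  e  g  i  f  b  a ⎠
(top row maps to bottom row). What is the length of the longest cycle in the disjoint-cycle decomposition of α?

8

Decomposing into disjoint cycles gives (a h f g i b d j); the longest has length 8.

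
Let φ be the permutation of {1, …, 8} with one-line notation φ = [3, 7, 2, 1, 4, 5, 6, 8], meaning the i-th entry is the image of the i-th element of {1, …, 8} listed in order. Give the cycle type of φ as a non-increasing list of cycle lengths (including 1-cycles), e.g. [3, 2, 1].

The disjoint cycles are (1, 3, 2, 7, 6, 5, 4)(8), with lengths 7, 1 in non-increasing order.

[7, 1]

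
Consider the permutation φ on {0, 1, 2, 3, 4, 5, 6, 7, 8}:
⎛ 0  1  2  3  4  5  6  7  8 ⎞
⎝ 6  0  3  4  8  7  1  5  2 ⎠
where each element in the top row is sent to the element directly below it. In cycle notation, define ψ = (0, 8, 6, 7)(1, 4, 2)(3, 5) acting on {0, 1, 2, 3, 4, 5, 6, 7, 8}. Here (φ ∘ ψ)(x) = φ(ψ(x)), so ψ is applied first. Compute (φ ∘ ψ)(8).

(φ ∘ ψ)(8) = φ(ψ(8)). ψ(8) = 6, then φ(6) = 1. So (φ ∘ ψ)(8) = 1.

1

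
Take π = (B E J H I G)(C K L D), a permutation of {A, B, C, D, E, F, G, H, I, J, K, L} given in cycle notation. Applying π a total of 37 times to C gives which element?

C lies in the 4-cycle (C K L D).
On a 4-cycle, π^4 is the identity, so π^37 = π^1 there (37 ≡ 1 mod 4).
Stepping 1 place around the cycle: C → K.

K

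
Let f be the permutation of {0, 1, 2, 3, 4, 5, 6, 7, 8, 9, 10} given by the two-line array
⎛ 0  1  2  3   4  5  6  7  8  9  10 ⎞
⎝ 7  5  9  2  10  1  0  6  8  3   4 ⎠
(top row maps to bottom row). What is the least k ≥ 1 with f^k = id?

Decomposing into disjoint cycles gives cycle lengths 3, 3, 2, 2, 1.
The order of f is the least common multiple of its cycle lengths: lcm(3, 3, 2, 2) = 6.

6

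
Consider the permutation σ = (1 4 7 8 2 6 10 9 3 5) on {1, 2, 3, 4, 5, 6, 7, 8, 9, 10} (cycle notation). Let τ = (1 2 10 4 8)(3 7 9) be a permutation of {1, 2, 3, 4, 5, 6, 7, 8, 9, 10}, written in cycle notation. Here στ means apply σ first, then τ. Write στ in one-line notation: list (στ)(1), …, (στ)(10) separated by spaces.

(στ)(x) = τ(σ(x)). Computing each image: τ(σ(1)) = τ(4) = 8, τ(σ(2)) = τ(6) = 6, τ(σ(3)) = τ(5) = 5, τ(σ(4)) = τ(7) = 9, τ(σ(5)) = τ(1) = 2, τ(σ(6)) = τ(10) = 4, τ(σ(7)) = τ(8) = 1, τ(σ(8)) = τ(2) = 10, τ(σ(9)) = τ(3) = 7, τ(σ(10)) = τ(9) = 3.
Hence στ = [8 6 5 9 2 4 1 10 7 3].

8 6 5 9 2 4 1 10 7 3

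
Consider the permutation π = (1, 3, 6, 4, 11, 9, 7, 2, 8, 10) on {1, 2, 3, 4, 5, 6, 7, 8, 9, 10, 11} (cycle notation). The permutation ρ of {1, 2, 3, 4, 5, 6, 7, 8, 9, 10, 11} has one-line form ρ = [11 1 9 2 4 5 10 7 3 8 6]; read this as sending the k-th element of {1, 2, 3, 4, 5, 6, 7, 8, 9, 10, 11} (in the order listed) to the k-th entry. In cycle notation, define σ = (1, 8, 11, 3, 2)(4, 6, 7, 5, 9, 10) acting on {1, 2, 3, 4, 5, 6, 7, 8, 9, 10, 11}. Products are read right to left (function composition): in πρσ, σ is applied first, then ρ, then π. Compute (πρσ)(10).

8

(πρσ)(10) = π(ρ(σ(10))). σ(10) = 4, then ρ(4) = 2, then π(2) = 8, so the result is 8.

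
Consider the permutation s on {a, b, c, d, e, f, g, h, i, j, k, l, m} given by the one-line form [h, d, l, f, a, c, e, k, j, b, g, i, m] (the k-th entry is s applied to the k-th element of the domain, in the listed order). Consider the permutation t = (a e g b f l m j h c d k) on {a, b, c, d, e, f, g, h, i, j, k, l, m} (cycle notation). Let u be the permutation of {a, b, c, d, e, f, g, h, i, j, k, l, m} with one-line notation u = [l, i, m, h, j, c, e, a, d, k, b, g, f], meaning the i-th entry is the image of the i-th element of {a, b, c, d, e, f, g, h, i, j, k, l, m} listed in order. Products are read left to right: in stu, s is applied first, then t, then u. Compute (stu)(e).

j

Apply the permutations in order: s(e) = a, then t(a) = e, then u(e) = j. So (stu)(e) = j.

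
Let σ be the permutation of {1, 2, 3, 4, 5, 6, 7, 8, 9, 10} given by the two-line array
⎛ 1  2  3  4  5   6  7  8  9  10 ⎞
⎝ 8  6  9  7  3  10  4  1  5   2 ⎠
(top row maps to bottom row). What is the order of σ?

The disjoint-cycle form of σ has cycle lengths 3, 3, 2, 2.
The order of σ is the least common multiple of its cycle lengths: lcm(3, 3, 2, 2) = 6.

6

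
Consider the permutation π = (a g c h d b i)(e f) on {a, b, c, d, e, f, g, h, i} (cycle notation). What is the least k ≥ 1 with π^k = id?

14

The disjoint cycles have lengths 7, 2.
The order of π is the least common multiple of its cycle lengths: lcm(7, 2) = 14.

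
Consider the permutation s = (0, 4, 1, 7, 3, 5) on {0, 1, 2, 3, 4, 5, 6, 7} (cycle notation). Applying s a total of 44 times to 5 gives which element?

4

5 lies in the 6-cycle (0, 4, 1, 7, 3, 5).
Powers repeat with period 6 on this cycle, and 44 mod 6 = 2, so s^44(5) = s^2(5).
Stepping 2 places around the cycle: 5 → 0 → 4.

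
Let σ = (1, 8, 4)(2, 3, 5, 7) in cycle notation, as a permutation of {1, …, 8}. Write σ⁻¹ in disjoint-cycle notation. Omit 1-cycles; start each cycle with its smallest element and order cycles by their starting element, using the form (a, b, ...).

The inverse reverses each cycle.
Reversing each cycle of σ and rotating so the smallest element leads gives (1, 4, 8)(2, 7, 5, 3).

(1, 4, 8)(2, 7, 5, 3)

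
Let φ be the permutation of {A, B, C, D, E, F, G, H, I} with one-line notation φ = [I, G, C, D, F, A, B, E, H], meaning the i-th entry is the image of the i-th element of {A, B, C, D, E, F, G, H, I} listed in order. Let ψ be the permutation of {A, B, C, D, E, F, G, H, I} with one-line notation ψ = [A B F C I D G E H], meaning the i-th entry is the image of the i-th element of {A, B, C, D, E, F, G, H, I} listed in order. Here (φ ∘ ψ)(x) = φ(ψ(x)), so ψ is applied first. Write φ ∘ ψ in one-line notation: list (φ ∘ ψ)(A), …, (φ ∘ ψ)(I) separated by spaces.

Chase each element through ψ then φ: A → A → I; B → B → G; C → F → A; D → C → C; E → I → H; F → D → D; G → G → B; H → E → F; I → H → E.
So φ ∘ ψ in one-line form is I G A C H D B F E.

I G A C H D B F E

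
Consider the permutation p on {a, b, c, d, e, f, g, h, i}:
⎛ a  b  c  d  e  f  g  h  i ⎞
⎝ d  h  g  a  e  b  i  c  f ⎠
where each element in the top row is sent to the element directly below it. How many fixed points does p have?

The fixed points (elements with p(x) = x) are {e}, so there is 1.

1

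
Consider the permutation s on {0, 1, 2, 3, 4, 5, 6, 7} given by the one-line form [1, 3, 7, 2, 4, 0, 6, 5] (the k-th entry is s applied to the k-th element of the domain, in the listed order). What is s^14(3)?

7

Tracing 3 → 2 → … returns to 3 after 6 steps, so 3 lies in a 6-cycle (0 1 3 2 7 5).
Since the cycle has length 6, s^14 acts on it the same as s^2 (14 mod 6 = 2).
Stepping 2 places around the cycle: 3 → 2 → 7.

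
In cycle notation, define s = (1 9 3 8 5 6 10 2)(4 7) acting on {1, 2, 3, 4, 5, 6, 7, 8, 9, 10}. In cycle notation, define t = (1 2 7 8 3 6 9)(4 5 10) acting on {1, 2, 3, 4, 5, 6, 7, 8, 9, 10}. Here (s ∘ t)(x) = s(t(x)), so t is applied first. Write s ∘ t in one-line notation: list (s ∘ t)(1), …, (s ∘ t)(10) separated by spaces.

(s ∘ t)(x) = s(t(x)). Computing each image: s(t(1)) = s(2) = 1, s(t(2)) = s(7) = 4, s(t(3)) = s(6) = 10, s(t(4)) = s(5) = 6, s(t(5)) = s(10) = 2, s(t(6)) = s(9) = 3, s(t(7)) = s(8) = 5, s(t(8)) = s(3) = 8, s(t(9)) = s(1) = 9, s(t(10)) = s(4) = 7.
Hence s ∘ t = [1 4 10 6 2 3 5 8 9 7].

1 4 10 6 2 3 5 8 9 7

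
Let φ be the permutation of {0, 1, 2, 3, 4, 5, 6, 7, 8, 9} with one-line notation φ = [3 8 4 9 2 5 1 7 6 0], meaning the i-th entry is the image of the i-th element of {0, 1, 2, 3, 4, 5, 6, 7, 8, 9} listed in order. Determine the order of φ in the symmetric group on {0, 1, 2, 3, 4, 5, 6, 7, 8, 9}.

Decomposing into disjoint cycles gives cycle lengths 3, 3, 2, 1, 1.
The order of φ is the least common multiple of its cycle lengths: lcm(3, 3, 2) = 6.

6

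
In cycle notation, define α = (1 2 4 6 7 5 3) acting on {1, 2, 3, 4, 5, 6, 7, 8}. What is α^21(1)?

1

1 lies in the 7-cycle (1 2 4 6 7 5 3).
Powers repeat with period 7 on this cycle, and 21 mod 7 = 0, so α^21(1) = α^0(1).
So α^21(1) = 1.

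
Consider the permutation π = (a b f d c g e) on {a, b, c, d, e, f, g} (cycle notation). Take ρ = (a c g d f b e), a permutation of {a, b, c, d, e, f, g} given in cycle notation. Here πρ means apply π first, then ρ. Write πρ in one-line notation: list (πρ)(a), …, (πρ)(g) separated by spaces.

(πρ)(x) = ρ(π(x)). Computing each image: ρ(π(a)) = ρ(b) = e, ρ(π(b)) = ρ(f) = b, ρ(π(c)) = ρ(g) = d, ρ(π(d)) = ρ(c) = g, ρ(π(e)) = ρ(a) = c, ρ(π(f)) = ρ(d) = f, ρ(π(g)) = ρ(e) = a.
Hence πρ = [e b d g c f a].

e b d g c f a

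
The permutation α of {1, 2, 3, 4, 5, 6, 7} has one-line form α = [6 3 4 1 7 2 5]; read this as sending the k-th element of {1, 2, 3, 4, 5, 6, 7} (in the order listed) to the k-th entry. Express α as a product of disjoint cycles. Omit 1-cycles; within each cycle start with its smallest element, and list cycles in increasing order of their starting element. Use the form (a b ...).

(1 6 2 3 4)(5 7)

Start at 1 and follow images: 1 → 6 → 2 → 3 → 4 → 1, giving the cycle (1 6 2 3 4).
Repeating from the next unused element and collecting all non-trivial cycles gives (1 6 2 3 4)(5 7).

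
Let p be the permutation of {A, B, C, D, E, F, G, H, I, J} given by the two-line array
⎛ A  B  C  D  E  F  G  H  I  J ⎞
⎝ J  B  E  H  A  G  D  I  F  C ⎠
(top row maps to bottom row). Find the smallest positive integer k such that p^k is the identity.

Decomposing into disjoint cycles gives cycle lengths 5, 4, 1.
The order of p is the least common multiple of its cycle lengths: lcm(5, 4) = 20.

20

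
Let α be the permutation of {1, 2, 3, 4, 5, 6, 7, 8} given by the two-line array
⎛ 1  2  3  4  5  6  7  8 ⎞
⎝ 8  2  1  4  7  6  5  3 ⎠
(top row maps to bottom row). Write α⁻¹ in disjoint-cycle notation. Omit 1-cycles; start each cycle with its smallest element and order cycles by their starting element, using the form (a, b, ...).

(1, 3, 8)(5, 7)

First write α in disjoint cycles: (1, 8, 3)(5, 7).
The inverse reverses every cycle; in canonical form, α⁻¹ = (1, 3, 8)(5, 7).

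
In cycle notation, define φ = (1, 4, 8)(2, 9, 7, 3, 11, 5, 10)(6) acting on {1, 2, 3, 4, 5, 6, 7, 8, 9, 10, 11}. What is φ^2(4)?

1

4 lies in the 3-cycle (1, 4, 8).
Advancing 2 steps from 4: 4 → 8 → 1.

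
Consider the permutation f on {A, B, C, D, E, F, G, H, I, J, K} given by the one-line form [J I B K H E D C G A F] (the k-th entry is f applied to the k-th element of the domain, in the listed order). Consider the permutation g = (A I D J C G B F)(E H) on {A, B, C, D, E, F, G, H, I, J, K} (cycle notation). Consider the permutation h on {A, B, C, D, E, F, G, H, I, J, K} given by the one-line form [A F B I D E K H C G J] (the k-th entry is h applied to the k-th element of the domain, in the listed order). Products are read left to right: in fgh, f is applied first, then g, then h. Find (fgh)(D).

J

Chase D: f(D) = K; g(K) = K; h(K) = J. Hence (fgh)(D) = J.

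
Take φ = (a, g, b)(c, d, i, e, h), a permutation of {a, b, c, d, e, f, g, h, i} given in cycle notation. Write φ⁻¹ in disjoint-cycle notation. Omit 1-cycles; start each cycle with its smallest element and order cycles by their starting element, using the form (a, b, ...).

(a, b, g)(c, h, e, i, d)

Inverting a permutation written in cycle notation just reverses the order within every cycle.
Reversing each cycle of φ and rotating so the smallest element leads gives (a, b, g)(c, h, e, i, d).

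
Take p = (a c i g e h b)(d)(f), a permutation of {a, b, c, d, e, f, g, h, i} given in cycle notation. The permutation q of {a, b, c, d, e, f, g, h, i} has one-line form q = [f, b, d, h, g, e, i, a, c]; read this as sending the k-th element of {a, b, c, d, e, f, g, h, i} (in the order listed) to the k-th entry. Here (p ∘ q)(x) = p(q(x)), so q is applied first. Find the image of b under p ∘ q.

a

First apply q: q(b) = b, then p(b) = a. Thus (p ∘ q)(b) = a.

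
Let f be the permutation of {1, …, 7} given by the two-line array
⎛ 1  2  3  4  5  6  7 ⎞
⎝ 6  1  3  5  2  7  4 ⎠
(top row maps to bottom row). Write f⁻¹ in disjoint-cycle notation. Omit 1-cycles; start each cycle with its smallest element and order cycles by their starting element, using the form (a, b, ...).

The cycle decomposition of f is (1, 6, 7, 4, 5, 2).
Reversing each cycle (and rotating so the smallest element leads) gives f⁻¹ = (1, 2, 5, 4, 7, 6).

(1, 2, 5, 4, 7, 6)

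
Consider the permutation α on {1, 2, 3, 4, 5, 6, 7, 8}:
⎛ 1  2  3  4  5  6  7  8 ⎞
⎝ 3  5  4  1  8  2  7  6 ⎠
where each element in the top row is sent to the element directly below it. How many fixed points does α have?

1

The fixed points (elements with α(x) = x) are {7}, so there is 1.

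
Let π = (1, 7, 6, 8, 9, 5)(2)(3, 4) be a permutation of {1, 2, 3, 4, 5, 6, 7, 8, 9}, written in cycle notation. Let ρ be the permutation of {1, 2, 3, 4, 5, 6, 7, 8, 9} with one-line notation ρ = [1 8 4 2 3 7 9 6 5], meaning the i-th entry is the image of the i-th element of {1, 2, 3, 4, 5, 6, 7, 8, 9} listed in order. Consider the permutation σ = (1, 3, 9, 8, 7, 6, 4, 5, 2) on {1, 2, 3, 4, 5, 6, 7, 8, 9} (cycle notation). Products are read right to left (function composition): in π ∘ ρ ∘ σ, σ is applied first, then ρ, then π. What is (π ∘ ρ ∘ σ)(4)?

4

Apply the permutations in order: σ(4) = 5, then ρ(5) = 3, then π(3) = 4. So (π ∘ ρ ∘ σ)(4) = 4.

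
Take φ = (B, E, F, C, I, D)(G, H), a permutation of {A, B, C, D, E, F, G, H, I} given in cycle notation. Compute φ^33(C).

C lies in the 6-cycle (B, E, F, C, I, D).
On a 6-cycle, φ^6 is the identity, so φ^33 = φ^3 there (33 ≡ 3 mod 6).
Stepping 3 places around the cycle: C → I → D → B.

B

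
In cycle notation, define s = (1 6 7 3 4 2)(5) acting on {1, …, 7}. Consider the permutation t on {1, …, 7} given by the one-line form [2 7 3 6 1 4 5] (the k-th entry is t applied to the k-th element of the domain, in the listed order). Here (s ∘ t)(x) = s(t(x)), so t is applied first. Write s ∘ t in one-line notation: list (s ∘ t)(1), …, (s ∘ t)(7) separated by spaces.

1 3 4 7 6 2 5

For each element, apply t then s: 1 → 2 → 1; 2 → 7 → 3; 3 → 3 → 4; 4 → 6 → 7; 5 → 1 → 6; 6 → 4 → 2; 7 → 5 → 5.
Collecting the images, s ∘ t = [1 3 4 7 6 2 5].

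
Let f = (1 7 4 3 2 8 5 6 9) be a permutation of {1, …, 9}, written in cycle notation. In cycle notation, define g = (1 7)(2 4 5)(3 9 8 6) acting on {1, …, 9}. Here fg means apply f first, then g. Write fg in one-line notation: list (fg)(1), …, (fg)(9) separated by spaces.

Chase each element through f then g: 1 → 7 → 1; 2 → 8 → 6; 3 → 2 → 4; 4 → 3 → 9; 5 → 6 → 3; 6 → 9 → 8; 7 → 4 → 5; 8 → 5 → 2; 9 → 1 → 7.
Collecting the images, fg = [1 6 4 9 3 8 5 2 7].

1 6 4 9 3 8 5 2 7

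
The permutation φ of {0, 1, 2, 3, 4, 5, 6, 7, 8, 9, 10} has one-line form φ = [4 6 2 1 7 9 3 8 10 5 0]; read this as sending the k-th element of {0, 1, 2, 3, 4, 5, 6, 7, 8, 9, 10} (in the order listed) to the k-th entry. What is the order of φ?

The disjoint-cycle form of φ has cycle lengths 5, 3, 2, 1.
The order of φ is the least common multiple of its cycle lengths: lcm(5, 3, 2) = 30.

30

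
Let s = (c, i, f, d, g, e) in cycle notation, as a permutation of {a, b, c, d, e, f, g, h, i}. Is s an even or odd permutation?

The cycle lengths are 6, 1, 1, 1.
A cycle is odd iff its length is even; s has 1 even-length cycle, so sgn(s) = (−1)^1 and s is odd.

odd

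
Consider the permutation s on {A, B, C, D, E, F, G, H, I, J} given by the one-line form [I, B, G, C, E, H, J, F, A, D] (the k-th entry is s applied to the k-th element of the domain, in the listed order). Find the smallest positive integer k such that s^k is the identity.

4

Decomposing into disjoint cycles gives cycle lengths 4, 2, 2, 1, 1.
The order of s is the least common multiple of its cycle lengths: lcm(4, 2, 2) = 4.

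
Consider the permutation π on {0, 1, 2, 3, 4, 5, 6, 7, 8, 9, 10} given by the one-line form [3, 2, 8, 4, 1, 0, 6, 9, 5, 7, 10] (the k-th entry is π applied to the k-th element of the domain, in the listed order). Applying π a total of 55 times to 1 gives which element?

4

Tracing 1 → 2 → … returns to 1 after 7 steps, so 1 lies in a 7-cycle (0 3 4 1 2 8 5).
On a 7-cycle, π^7 is the identity, so π^55 = π^6 there (55 ≡ 6 mod 7).
Advancing 6 steps from 1: 1 → 2 → 8 → 5 → 0 → 3 → 4.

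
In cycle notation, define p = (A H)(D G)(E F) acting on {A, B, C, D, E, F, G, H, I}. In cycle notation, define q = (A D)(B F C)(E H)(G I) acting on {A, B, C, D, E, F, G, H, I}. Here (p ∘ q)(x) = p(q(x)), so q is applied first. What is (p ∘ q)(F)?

q(F) = C, then p(C) = C; composing gives (p ∘ q)(F) = C.

C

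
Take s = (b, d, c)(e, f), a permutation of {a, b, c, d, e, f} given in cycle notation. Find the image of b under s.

d

Within (b, d, c), b ↦ d.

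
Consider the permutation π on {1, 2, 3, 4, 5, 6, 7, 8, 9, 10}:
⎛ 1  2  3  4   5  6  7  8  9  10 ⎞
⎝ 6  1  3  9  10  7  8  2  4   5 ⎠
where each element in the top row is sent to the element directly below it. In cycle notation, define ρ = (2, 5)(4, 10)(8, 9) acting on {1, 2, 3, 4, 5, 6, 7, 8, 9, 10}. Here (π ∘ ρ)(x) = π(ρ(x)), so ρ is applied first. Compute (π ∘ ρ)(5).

1

ρ(5) = 2, then π(2) = 1; composing gives (π ∘ ρ)(5) = 1.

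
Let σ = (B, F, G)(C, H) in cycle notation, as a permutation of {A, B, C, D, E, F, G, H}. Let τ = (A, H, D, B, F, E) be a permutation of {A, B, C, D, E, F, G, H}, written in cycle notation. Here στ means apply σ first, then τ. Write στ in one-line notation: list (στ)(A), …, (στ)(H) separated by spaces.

H E D B A G F C

Chase each element through σ then τ: A → A → H; B → F → E; C → H → D; D → D → B; E → E → A; F → G → G; G → B → F; H → C → C.
Collecting the images, στ = [H E D B A G F C].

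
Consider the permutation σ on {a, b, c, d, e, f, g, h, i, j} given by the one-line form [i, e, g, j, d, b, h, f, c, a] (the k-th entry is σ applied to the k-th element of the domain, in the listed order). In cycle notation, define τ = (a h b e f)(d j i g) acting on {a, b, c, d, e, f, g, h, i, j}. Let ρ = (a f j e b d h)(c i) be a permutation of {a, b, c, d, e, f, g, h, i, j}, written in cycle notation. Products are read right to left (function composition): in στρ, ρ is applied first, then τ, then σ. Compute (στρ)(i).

Chase i: ρ(i) = c; τ(c) = c; σ(c) = g. Hence (στρ)(i) = g.

g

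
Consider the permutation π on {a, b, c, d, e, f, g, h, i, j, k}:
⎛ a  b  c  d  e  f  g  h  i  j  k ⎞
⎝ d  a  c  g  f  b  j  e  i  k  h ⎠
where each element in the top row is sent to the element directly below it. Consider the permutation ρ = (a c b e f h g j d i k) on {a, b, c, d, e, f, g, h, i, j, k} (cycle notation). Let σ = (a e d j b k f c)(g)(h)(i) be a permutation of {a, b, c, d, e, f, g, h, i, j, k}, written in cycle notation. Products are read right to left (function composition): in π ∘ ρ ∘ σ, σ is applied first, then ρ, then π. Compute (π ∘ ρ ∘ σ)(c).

c

(π ∘ ρ ∘ σ)(c) = π(ρ(σ(c))). σ(c) = a, then ρ(a) = c, then π(c) = c, so the result is c.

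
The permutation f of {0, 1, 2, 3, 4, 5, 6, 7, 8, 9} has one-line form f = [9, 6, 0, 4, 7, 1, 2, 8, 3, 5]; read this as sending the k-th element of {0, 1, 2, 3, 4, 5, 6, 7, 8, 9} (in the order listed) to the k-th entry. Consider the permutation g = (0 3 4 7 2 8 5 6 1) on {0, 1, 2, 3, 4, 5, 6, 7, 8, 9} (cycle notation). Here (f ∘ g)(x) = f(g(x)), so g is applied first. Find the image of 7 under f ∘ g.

0

(f ∘ g)(7) = f(g(7)). g(7) = 2, then f(2) = 0. So (f ∘ g)(7) = 0.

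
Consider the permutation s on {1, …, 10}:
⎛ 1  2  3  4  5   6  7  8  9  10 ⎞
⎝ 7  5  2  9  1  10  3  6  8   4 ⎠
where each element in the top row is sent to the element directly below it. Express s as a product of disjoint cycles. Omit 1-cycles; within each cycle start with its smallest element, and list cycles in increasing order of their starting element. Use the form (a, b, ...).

(1, 7, 3, 2, 5)(4, 9, 8, 6, 10)

From 1: 1 → 7 → 3 → 2 → 5 → 1, closing the cycle (1, 7, 3, 2, 5).
Repeating from the next unused element and collecting all non-trivial cycles gives (1, 7, 3, 2, 5)(4, 9, 8, 6, 10).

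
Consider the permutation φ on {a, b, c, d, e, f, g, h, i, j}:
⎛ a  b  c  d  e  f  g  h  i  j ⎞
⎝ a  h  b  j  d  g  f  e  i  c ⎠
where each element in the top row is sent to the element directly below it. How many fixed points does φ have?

2

The fixed points (elements with φ(x) = x) are {a, i}, so there are 2.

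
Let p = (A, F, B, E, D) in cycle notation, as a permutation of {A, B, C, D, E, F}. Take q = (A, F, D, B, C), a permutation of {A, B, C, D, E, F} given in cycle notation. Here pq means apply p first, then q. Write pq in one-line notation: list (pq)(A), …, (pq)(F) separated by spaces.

(pq)(x) = q(p(x)). Computing each image: q(p(A)) = q(F) = D, q(p(B)) = q(E) = E, q(p(C)) = q(C) = A, q(p(D)) = q(A) = F, q(p(E)) = q(D) = B, q(p(F)) = q(B) = C.
Hence pq = [D E A F B C].

D E A F B C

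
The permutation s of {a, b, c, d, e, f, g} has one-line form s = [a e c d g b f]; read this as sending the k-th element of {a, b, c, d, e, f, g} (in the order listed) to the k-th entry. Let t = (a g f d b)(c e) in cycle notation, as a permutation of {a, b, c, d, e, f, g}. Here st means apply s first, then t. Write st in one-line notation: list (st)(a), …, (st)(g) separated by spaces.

Chase each element through s then t: a → a → g; b → e → c; c → c → e; d → d → b; e → g → f; f → b → a; g → f → d.
Collecting the images, st = [g c e b f a d].

g c e b f a d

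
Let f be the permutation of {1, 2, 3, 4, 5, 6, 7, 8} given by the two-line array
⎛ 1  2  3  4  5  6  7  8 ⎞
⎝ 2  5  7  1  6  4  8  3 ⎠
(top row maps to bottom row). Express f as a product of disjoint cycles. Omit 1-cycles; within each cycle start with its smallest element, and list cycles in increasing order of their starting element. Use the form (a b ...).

Iterating f from 1 gives 1 → 2 → 5 → 6 → 4 → 1; that is the 5-cycle (1 2 5 6 4).
Continuing from each remaining unvisited element yields (1 2 5 6 4)(3 7 8).

(1 2 5 6 4)(3 7 8)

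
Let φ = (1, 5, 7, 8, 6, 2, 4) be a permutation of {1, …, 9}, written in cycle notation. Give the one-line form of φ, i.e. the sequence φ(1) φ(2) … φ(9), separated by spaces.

5 4 3 1 7 2 8 6 9

Image by image: 1↦5, 2↦4, 3↦3, 4↦1, 5↦7, 6↦2, 7↦8, 8↦6, 9↦9.
So the one-line form is 5 4 3 1 7 2 8 6 9.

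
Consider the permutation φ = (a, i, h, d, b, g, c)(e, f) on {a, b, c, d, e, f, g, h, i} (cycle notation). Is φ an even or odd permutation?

odd

The cycle lengths are 7, 2.
A cycle is odd iff its length is even; φ has 1 even-length cycle, so sgn(φ) = (−1)^1 and φ is odd.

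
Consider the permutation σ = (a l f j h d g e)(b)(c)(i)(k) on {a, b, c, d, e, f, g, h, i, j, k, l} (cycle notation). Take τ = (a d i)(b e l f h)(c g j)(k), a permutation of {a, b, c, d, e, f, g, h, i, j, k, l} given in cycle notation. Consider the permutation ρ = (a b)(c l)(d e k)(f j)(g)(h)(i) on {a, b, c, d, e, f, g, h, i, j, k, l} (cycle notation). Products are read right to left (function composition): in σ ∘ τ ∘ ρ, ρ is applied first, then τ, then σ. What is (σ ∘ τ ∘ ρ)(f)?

c

Apply the permutations in order: ρ(f) = j, then τ(j) = c, then σ(c) = c. So (σ ∘ τ ∘ ρ)(f) = c.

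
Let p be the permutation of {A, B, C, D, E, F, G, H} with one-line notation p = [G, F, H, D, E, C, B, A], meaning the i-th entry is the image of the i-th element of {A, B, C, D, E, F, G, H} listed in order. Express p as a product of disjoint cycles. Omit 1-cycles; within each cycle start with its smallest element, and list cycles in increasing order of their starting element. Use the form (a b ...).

Start at A and follow images: A → G → B → F → C → H → A, giving the cycle (A G B F C H).
Repeating from the next unused element and collecting all non-trivial cycles gives (A G B F C H).

(A G B F C H)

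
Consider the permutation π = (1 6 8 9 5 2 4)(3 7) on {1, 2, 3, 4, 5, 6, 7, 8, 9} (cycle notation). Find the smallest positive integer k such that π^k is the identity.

14

The cycle type of π is (7, 2).
Since disjoint cycles commute, ord(π) = lcm(7, 2) = 14.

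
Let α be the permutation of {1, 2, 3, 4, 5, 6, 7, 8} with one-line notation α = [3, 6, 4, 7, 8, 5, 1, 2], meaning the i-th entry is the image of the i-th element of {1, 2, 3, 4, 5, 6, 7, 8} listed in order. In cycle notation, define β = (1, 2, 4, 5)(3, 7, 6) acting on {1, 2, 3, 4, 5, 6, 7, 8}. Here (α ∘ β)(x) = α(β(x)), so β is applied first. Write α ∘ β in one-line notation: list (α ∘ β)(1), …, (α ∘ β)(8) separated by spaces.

(α ∘ β)(x) = α(β(x)). Computing each image: α(β(1)) = α(2) = 6, α(β(2)) = α(4) = 7, α(β(3)) = α(7) = 1, α(β(4)) = α(5) = 8, α(β(5)) = α(1) = 3, α(β(6)) = α(3) = 4, α(β(7)) = α(6) = 5, α(β(8)) = α(8) = 2.
Hence α ∘ β = [6 7 1 8 3 4 5 2].

6 7 1 8 3 4 5 2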